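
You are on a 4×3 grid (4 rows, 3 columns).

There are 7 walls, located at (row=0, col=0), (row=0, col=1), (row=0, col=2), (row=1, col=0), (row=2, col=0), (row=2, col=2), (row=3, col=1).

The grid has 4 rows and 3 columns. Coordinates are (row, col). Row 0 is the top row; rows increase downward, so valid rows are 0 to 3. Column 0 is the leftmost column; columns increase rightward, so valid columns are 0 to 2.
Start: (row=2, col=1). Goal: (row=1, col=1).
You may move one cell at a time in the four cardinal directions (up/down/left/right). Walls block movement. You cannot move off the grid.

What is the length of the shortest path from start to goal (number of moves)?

Answer: Shortest path length: 1

Derivation:
BFS from (row=2, col=1) until reaching (row=1, col=1):
  Distance 0: (row=2, col=1)
  Distance 1: (row=1, col=1)  <- goal reached here
One shortest path (1 moves): (row=2, col=1) -> (row=1, col=1)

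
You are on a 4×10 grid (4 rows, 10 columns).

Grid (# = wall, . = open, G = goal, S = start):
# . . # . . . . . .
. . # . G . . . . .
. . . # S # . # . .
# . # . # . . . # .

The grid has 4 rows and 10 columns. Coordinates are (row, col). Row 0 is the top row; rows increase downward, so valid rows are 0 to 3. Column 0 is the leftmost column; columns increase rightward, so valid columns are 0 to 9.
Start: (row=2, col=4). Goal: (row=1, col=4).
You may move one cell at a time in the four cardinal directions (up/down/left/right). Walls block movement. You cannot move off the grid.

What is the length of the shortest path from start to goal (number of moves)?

BFS from (row=2, col=4) until reaching (row=1, col=4):
  Distance 0: (row=2, col=4)
  Distance 1: (row=1, col=4)  <- goal reached here
One shortest path (1 moves): (row=2, col=4) -> (row=1, col=4)

Answer: Shortest path length: 1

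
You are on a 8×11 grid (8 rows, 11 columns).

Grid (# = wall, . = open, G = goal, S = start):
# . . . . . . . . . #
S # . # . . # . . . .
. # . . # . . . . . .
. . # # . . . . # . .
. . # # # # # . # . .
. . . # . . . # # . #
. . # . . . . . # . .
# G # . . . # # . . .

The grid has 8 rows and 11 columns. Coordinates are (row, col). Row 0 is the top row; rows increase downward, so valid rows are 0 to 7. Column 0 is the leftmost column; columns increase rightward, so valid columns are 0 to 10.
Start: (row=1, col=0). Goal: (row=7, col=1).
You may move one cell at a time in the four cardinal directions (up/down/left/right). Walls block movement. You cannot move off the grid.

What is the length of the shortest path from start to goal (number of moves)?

BFS from (row=1, col=0) until reaching (row=7, col=1):
  Distance 0: (row=1, col=0)
  Distance 1: (row=2, col=0)
  Distance 2: (row=3, col=0)
  Distance 3: (row=3, col=1), (row=4, col=0)
  Distance 4: (row=4, col=1), (row=5, col=0)
  Distance 5: (row=5, col=1), (row=6, col=0)
  Distance 6: (row=5, col=2), (row=6, col=1)
  Distance 7: (row=7, col=1)  <- goal reached here
One shortest path (7 moves): (row=1, col=0) -> (row=2, col=0) -> (row=3, col=0) -> (row=3, col=1) -> (row=4, col=1) -> (row=5, col=1) -> (row=6, col=1) -> (row=7, col=1)

Answer: Shortest path length: 7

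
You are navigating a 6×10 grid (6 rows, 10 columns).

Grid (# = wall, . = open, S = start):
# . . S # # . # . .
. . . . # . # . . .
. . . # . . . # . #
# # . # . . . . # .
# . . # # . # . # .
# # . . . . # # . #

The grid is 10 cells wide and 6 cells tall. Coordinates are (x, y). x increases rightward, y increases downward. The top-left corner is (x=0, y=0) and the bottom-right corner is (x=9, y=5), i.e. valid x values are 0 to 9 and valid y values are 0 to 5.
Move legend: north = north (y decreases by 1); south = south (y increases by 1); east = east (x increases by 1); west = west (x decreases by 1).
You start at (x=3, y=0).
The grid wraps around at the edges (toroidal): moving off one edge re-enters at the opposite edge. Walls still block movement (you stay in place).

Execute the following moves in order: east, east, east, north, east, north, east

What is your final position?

Answer: Final position: (x=5, y=5)

Derivation:
Start: (x=3, y=0)
  [×3]east (east): blocked, stay at (x=3, y=0)
  north (north): (x=3, y=0) -> (x=3, y=5)
  east (east): (x=3, y=5) -> (x=4, y=5)
  north (north): blocked, stay at (x=4, y=5)
  east (east): (x=4, y=5) -> (x=5, y=5)
Final: (x=5, y=5)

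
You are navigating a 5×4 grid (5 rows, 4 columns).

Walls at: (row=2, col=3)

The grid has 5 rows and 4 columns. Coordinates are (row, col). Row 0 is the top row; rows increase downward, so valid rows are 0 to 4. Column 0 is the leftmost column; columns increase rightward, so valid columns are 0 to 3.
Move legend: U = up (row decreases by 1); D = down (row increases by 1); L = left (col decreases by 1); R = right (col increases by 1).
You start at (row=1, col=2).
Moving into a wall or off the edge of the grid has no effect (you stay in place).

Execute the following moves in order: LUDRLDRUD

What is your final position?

Answer: Final position: (row=2, col=2)

Derivation:
Start: (row=1, col=2)
  L (left): (row=1, col=2) -> (row=1, col=1)
  U (up): (row=1, col=1) -> (row=0, col=1)
  D (down): (row=0, col=1) -> (row=1, col=1)
  R (right): (row=1, col=1) -> (row=1, col=2)
  L (left): (row=1, col=2) -> (row=1, col=1)
  D (down): (row=1, col=1) -> (row=2, col=1)
  R (right): (row=2, col=1) -> (row=2, col=2)
  U (up): (row=2, col=2) -> (row=1, col=2)
  D (down): (row=1, col=2) -> (row=2, col=2)
Final: (row=2, col=2)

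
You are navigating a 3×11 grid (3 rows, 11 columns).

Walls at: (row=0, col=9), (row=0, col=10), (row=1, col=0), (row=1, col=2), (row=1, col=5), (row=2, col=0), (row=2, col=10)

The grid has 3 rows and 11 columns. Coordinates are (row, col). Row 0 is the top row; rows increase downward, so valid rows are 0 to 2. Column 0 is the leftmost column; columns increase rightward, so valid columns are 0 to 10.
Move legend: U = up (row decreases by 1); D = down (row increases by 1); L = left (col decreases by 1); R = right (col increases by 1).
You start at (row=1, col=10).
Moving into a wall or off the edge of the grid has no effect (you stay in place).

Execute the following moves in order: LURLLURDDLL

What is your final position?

Start: (row=1, col=10)
  L (left): (row=1, col=10) -> (row=1, col=9)
  U (up): blocked, stay at (row=1, col=9)
  R (right): (row=1, col=9) -> (row=1, col=10)
  L (left): (row=1, col=10) -> (row=1, col=9)
  L (left): (row=1, col=9) -> (row=1, col=8)
  U (up): (row=1, col=8) -> (row=0, col=8)
  R (right): blocked, stay at (row=0, col=8)
  D (down): (row=0, col=8) -> (row=1, col=8)
  D (down): (row=1, col=8) -> (row=2, col=8)
  L (left): (row=2, col=8) -> (row=2, col=7)
  L (left): (row=2, col=7) -> (row=2, col=6)
Final: (row=2, col=6)

Answer: Final position: (row=2, col=6)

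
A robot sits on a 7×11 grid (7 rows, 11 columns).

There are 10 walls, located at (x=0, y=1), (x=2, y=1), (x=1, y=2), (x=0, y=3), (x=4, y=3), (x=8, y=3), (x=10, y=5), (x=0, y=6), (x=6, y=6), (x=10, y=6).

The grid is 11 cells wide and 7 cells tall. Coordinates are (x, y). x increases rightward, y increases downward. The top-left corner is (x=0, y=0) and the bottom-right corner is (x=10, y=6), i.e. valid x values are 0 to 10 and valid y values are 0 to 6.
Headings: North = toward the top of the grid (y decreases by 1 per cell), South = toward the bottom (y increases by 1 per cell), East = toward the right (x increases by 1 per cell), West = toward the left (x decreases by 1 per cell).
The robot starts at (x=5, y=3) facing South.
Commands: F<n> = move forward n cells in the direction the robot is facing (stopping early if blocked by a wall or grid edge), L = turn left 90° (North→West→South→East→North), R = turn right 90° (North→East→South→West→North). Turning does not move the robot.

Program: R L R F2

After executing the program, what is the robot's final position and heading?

Start: (x=5, y=3), facing South
  R: turn right, now facing West
  L: turn left, now facing South
  R: turn right, now facing West
  F2: move forward 0/2 (blocked), now at (x=5, y=3)
Final: (x=5, y=3), facing West

Answer: Final position: (x=5, y=3), facing West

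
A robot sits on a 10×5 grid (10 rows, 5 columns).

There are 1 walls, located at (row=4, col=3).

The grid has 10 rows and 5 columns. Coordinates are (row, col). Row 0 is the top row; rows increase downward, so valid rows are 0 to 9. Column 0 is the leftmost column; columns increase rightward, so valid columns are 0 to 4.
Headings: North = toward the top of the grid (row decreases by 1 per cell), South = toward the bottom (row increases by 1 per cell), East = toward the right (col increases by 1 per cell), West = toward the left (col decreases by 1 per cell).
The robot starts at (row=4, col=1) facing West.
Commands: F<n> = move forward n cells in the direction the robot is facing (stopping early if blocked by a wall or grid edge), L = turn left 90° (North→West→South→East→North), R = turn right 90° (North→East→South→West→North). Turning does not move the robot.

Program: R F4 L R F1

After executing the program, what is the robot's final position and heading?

Answer: Final position: (row=0, col=1), facing North

Derivation:
Start: (row=4, col=1), facing West
  R: turn right, now facing North
  F4: move forward 4, now at (row=0, col=1)
  L: turn left, now facing West
  R: turn right, now facing North
  F1: move forward 0/1 (blocked), now at (row=0, col=1)
Final: (row=0, col=1), facing North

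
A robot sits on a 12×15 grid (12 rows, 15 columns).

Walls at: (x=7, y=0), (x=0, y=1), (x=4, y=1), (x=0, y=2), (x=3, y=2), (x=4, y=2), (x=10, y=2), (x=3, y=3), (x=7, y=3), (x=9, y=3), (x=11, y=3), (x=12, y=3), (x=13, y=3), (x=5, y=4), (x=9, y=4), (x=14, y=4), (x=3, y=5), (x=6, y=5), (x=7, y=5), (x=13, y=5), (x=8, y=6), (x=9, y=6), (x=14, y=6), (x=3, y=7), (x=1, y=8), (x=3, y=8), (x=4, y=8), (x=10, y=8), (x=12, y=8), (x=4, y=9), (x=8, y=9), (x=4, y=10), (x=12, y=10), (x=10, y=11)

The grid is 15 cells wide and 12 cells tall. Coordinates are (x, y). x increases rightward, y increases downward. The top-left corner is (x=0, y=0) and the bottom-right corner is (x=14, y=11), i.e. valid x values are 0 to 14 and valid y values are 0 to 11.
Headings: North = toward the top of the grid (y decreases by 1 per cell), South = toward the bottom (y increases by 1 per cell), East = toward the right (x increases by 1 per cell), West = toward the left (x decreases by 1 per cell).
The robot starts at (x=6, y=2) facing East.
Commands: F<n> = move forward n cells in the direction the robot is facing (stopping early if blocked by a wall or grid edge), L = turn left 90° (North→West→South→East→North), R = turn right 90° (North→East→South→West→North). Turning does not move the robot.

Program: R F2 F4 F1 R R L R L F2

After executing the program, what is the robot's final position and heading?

Answer: Final position: (x=6, y=4), facing West

Derivation:
Start: (x=6, y=2), facing East
  R: turn right, now facing South
  F2: move forward 2, now at (x=6, y=4)
  F4: move forward 0/4 (blocked), now at (x=6, y=4)
  F1: move forward 0/1 (blocked), now at (x=6, y=4)
  R: turn right, now facing West
  R: turn right, now facing North
  L: turn left, now facing West
  R: turn right, now facing North
  L: turn left, now facing West
  F2: move forward 0/2 (blocked), now at (x=6, y=4)
Final: (x=6, y=4), facing West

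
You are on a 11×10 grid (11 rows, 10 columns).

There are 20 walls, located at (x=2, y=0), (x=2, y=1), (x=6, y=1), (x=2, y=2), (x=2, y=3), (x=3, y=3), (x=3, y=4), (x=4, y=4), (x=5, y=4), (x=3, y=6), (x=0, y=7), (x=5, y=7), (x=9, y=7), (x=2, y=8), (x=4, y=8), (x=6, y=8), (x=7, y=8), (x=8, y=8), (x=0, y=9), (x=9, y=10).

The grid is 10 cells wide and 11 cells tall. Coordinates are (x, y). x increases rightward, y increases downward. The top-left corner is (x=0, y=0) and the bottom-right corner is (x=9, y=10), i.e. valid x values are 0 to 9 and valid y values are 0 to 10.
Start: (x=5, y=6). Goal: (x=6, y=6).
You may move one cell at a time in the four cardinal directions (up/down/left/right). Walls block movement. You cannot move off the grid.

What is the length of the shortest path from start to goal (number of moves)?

BFS from (x=5, y=6) until reaching (x=6, y=6):
  Distance 0: (x=5, y=6)
  Distance 1: (x=5, y=5), (x=4, y=6), (x=6, y=6)  <- goal reached here
One shortest path (1 moves): (x=5, y=6) -> (x=6, y=6)

Answer: Shortest path length: 1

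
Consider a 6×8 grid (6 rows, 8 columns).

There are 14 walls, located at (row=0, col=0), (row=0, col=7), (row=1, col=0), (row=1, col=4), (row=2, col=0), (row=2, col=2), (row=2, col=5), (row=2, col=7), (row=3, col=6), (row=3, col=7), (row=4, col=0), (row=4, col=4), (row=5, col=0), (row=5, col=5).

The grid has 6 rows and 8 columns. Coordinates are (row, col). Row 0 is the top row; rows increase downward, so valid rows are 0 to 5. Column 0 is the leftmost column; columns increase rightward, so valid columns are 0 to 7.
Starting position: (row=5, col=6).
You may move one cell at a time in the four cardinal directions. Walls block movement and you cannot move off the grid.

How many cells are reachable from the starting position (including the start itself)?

Answer: Reachable cells: 34

Derivation:
BFS flood-fill from (row=5, col=6):
  Distance 0: (row=5, col=6)
  Distance 1: (row=4, col=6), (row=5, col=7)
  Distance 2: (row=4, col=5), (row=4, col=7)
  Distance 3: (row=3, col=5)
  Distance 4: (row=3, col=4)
  Distance 5: (row=2, col=4), (row=3, col=3)
  Distance 6: (row=2, col=3), (row=3, col=2), (row=4, col=3)
  Distance 7: (row=1, col=3), (row=3, col=1), (row=4, col=2), (row=5, col=3)
  Distance 8: (row=0, col=3), (row=1, col=2), (row=2, col=1), (row=3, col=0), (row=4, col=1), (row=5, col=2), (row=5, col=4)
  Distance 9: (row=0, col=2), (row=0, col=4), (row=1, col=1), (row=5, col=1)
  Distance 10: (row=0, col=1), (row=0, col=5)
  Distance 11: (row=0, col=6), (row=1, col=5)
  Distance 12: (row=1, col=6)
  Distance 13: (row=1, col=7), (row=2, col=6)
Total reachable: 34 (grid has 34 open cells total)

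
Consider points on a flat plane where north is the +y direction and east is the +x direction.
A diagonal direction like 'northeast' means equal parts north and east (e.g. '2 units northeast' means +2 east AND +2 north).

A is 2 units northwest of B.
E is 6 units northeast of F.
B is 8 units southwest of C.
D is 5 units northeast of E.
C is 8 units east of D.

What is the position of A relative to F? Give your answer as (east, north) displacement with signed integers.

Place F at the origin (east=0, north=0).
  E is 6 units northeast of F: delta (east=+6, north=+6); E at (east=6, north=6).
  D is 5 units northeast of E: delta (east=+5, north=+5); D at (east=11, north=11).
  C is 8 units east of D: delta (east=+8, north=+0); C at (east=19, north=11).
  B is 8 units southwest of C: delta (east=-8, north=-8); B at (east=11, north=3).
  A is 2 units northwest of B: delta (east=-2, north=+2); A at (east=9, north=5).
Therefore A relative to F: (east=9, north=5).

Answer: A is at (east=9, north=5) relative to F.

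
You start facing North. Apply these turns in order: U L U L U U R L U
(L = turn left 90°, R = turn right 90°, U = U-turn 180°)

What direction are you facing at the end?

Start: North
  U (U-turn (180°)) -> South
  L (left (90° counter-clockwise)) -> East
  U (U-turn (180°)) -> West
  L (left (90° counter-clockwise)) -> South
  U (U-turn (180°)) -> North
  U (U-turn (180°)) -> South
  R (right (90° clockwise)) -> West
  L (left (90° counter-clockwise)) -> South
  U (U-turn (180°)) -> North
Final: North

Answer: Final heading: North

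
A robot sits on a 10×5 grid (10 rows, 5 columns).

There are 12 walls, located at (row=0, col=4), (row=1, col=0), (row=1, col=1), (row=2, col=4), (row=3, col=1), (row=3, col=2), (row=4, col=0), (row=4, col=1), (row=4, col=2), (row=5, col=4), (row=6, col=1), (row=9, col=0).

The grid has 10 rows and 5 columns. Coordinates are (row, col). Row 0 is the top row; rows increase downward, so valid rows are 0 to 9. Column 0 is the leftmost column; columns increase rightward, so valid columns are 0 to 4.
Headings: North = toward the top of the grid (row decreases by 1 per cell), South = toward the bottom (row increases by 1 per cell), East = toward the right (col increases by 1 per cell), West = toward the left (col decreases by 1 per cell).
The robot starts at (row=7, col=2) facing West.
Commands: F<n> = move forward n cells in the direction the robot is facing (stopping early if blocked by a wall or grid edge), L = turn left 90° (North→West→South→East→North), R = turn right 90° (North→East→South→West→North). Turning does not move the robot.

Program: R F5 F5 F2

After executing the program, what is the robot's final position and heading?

Start: (row=7, col=2), facing West
  R: turn right, now facing North
  F5: move forward 2/5 (blocked), now at (row=5, col=2)
  F5: move forward 0/5 (blocked), now at (row=5, col=2)
  F2: move forward 0/2 (blocked), now at (row=5, col=2)
Final: (row=5, col=2), facing North

Answer: Final position: (row=5, col=2), facing North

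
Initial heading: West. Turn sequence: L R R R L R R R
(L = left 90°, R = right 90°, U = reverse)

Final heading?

Start: West
  L (left (90° counter-clockwise)) -> South
  R (right (90° clockwise)) -> West
  R (right (90° clockwise)) -> North
  R (right (90° clockwise)) -> East
  L (left (90° counter-clockwise)) -> North
  R (right (90° clockwise)) -> East
  R (right (90° clockwise)) -> South
  R (right (90° clockwise)) -> West
Final: West

Answer: Final heading: West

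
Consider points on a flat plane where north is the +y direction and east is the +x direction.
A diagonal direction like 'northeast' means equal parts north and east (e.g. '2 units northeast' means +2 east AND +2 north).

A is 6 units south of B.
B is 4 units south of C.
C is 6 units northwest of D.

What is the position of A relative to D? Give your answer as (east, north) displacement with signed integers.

Answer: A is at (east=-6, north=-4) relative to D.

Derivation:
Place D at the origin (east=0, north=0).
  C is 6 units northwest of D: delta (east=-6, north=+6); C at (east=-6, north=6).
  B is 4 units south of C: delta (east=+0, north=-4); B at (east=-6, north=2).
  A is 6 units south of B: delta (east=+0, north=-6); A at (east=-6, north=-4).
Therefore A relative to D: (east=-6, north=-4).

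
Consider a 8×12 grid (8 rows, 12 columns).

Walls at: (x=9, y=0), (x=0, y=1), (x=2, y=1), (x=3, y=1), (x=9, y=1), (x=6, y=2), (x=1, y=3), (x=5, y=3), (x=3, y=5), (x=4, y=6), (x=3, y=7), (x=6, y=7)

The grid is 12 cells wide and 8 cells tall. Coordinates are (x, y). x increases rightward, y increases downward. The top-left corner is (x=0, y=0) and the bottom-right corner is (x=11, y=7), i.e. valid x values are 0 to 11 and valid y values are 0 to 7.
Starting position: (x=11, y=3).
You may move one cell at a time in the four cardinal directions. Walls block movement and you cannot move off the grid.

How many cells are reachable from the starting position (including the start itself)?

Answer: Reachable cells: 84

Derivation:
BFS flood-fill from (x=11, y=3):
  Distance 0: (x=11, y=3)
  Distance 1: (x=11, y=2), (x=10, y=3), (x=11, y=4)
  Distance 2: (x=11, y=1), (x=10, y=2), (x=9, y=3), (x=10, y=4), (x=11, y=5)
  Distance 3: (x=11, y=0), (x=10, y=1), (x=9, y=2), (x=8, y=3), (x=9, y=4), (x=10, y=5), (x=11, y=6)
  Distance 4: (x=10, y=0), (x=8, y=2), (x=7, y=3), (x=8, y=4), (x=9, y=5), (x=10, y=6), (x=11, y=7)
  Distance 5: (x=8, y=1), (x=7, y=2), (x=6, y=3), (x=7, y=4), (x=8, y=5), (x=9, y=6), (x=10, y=7)
  Distance 6: (x=8, y=0), (x=7, y=1), (x=6, y=4), (x=7, y=5), (x=8, y=6), (x=9, y=7)
  Distance 7: (x=7, y=0), (x=6, y=1), (x=5, y=4), (x=6, y=5), (x=7, y=6), (x=8, y=7)
  Distance 8: (x=6, y=0), (x=5, y=1), (x=4, y=4), (x=5, y=5), (x=6, y=6), (x=7, y=7)
  Distance 9: (x=5, y=0), (x=4, y=1), (x=5, y=2), (x=4, y=3), (x=3, y=4), (x=4, y=5), (x=5, y=6)
  Distance 10: (x=4, y=0), (x=4, y=2), (x=3, y=3), (x=2, y=4), (x=5, y=7)
  Distance 11: (x=3, y=0), (x=3, y=2), (x=2, y=3), (x=1, y=4), (x=2, y=5), (x=4, y=7)
  Distance 12: (x=2, y=0), (x=2, y=2), (x=0, y=4), (x=1, y=5), (x=2, y=6)
  Distance 13: (x=1, y=0), (x=1, y=2), (x=0, y=3), (x=0, y=5), (x=1, y=6), (x=3, y=6), (x=2, y=7)
  Distance 14: (x=0, y=0), (x=1, y=1), (x=0, y=2), (x=0, y=6), (x=1, y=7)
  Distance 15: (x=0, y=7)
Total reachable: 84 (grid has 84 open cells total)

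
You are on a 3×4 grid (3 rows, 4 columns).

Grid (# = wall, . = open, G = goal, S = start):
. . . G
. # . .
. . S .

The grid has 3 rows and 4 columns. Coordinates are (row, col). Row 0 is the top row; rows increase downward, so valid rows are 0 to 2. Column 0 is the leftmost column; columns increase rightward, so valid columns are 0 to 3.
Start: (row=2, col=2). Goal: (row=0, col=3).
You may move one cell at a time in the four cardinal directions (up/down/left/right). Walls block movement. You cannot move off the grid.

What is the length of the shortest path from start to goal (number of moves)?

Answer: Shortest path length: 3

Derivation:
BFS from (row=2, col=2) until reaching (row=0, col=3):
  Distance 0: (row=2, col=2)
  Distance 1: (row=1, col=2), (row=2, col=1), (row=2, col=3)
  Distance 2: (row=0, col=2), (row=1, col=3), (row=2, col=0)
  Distance 3: (row=0, col=1), (row=0, col=3), (row=1, col=0)  <- goal reached here
One shortest path (3 moves): (row=2, col=2) -> (row=2, col=3) -> (row=1, col=3) -> (row=0, col=3)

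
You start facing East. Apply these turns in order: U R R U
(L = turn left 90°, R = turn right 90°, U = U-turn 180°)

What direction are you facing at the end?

Answer: Final heading: West

Derivation:
Start: East
  U (U-turn (180°)) -> West
  R (right (90° clockwise)) -> North
  R (right (90° clockwise)) -> East
  U (U-turn (180°)) -> West
Final: West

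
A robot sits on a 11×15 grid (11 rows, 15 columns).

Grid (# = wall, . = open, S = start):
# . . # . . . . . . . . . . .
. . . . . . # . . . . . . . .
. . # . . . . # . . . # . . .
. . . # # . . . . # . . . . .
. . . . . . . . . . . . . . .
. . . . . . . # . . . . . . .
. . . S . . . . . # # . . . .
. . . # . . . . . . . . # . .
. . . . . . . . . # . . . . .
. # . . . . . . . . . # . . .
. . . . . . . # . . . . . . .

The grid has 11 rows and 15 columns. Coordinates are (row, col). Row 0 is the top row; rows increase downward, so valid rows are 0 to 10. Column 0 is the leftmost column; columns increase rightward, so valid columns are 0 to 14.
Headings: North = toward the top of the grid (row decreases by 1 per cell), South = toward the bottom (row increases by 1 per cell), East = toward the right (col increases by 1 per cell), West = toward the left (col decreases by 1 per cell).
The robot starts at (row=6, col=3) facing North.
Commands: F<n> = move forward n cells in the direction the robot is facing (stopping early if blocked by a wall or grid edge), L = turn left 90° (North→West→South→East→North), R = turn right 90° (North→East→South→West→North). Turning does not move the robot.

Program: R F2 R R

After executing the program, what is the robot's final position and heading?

Answer: Final position: (row=6, col=5), facing West

Derivation:
Start: (row=6, col=3), facing North
  R: turn right, now facing East
  F2: move forward 2, now at (row=6, col=5)
  R: turn right, now facing South
  R: turn right, now facing West
Final: (row=6, col=5), facing West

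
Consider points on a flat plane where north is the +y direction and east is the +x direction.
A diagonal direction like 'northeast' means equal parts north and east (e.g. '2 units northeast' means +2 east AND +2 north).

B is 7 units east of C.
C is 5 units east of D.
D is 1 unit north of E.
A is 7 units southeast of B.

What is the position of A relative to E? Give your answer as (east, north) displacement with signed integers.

Answer: A is at (east=19, north=-6) relative to E.

Derivation:
Place E at the origin (east=0, north=0).
  D is 1 unit north of E: delta (east=+0, north=+1); D at (east=0, north=1).
  C is 5 units east of D: delta (east=+5, north=+0); C at (east=5, north=1).
  B is 7 units east of C: delta (east=+7, north=+0); B at (east=12, north=1).
  A is 7 units southeast of B: delta (east=+7, north=-7); A at (east=19, north=-6).
Therefore A relative to E: (east=19, north=-6).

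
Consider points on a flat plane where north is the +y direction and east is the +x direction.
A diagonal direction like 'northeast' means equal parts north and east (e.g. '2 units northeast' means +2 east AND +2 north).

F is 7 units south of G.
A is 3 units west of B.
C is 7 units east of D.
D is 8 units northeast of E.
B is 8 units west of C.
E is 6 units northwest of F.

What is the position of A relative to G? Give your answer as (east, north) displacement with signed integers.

Place G at the origin (east=0, north=0).
  F is 7 units south of G: delta (east=+0, north=-7); F at (east=0, north=-7).
  E is 6 units northwest of F: delta (east=-6, north=+6); E at (east=-6, north=-1).
  D is 8 units northeast of E: delta (east=+8, north=+8); D at (east=2, north=7).
  C is 7 units east of D: delta (east=+7, north=+0); C at (east=9, north=7).
  B is 8 units west of C: delta (east=-8, north=+0); B at (east=1, north=7).
  A is 3 units west of B: delta (east=-3, north=+0); A at (east=-2, north=7).
Therefore A relative to G: (east=-2, north=7).

Answer: A is at (east=-2, north=7) relative to G.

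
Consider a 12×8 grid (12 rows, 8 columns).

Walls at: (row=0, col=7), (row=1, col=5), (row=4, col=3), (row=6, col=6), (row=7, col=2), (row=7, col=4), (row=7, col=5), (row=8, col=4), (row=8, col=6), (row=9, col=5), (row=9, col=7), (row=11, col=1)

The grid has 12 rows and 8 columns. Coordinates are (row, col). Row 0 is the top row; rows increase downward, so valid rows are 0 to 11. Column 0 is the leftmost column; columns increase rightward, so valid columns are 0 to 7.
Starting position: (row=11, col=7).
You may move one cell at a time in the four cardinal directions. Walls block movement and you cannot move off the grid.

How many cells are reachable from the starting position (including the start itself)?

BFS flood-fill from (row=11, col=7):
  Distance 0: (row=11, col=7)
  Distance 1: (row=10, col=7), (row=11, col=6)
  Distance 2: (row=10, col=6), (row=11, col=5)
  Distance 3: (row=9, col=6), (row=10, col=5), (row=11, col=4)
  Distance 4: (row=10, col=4), (row=11, col=3)
  Distance 5: (row=9, col=4), (row=10, col=3), (row=11, col=2)
  Distance 6: (row=9, col=3), (row=10, col=2)
  Distance 7: (row=8, col=3), (row=9, col=2), (row=10, col=1)
  Distance 8: (row=7, col=3), (row=8, col=2), (row=9, col=1), (row=10, col=0)
  Distance 9: (row=6, col=3), (row=8, col=1), (row=9, col=0), (row=11, col=0)
  Distance 10: (row=5, col=3), (row=6, col=2), (row=6, col=4), (row=7, col=1), (row=8, col=0)
  Distance 11: (row=5, col=2), (row=5, col=4), (row=6, col=1), (row=6, col=5), (row=7, col=0)
  Distance 12: (row=4, col=2), (row=4, col=4), (row=5, col=1), (row=5, col=5), (row=6, col=0)
  Distance 13: (row=3, col=2), (row=3, col=4), (row=4, col=1), (row=4, col=5), (row=5, col=0), (row=5, col=6)
  Distance 14: (row=2, col=2), (row=2, col=4), (row=3, col=1), (row=3, col=3), (row=3, col=5), (row=4, col=0), (row=4, col=6), (row=5, col=7)
  Distance 15: (row=1, col=2), (row=1, col=4), (row=2, col=1), (row=2, col=3), (row=2, col=5), (row=3, col=0), (row=3, col=6), (row=4, col=7), (row=6, col=7)
  Distance 16: (row=0, col=2), (row=0, col=4), (row=1, col=1), (row=1, col=3), (row=2, col=0), (row=2, col=6), (row=3, col=7), (row=7, col=7)
  Distance 17: (row=0, col=1), (row=0, col=3), (row=0, col=5), (row=1, col=0), (row=1, col=6), (row=2, col=7), (row=7, col=6), (row=8, col=7)
  Distance 18: (row=0, col=0), (row=0, col=6), (row=1, col=7)
Total reachable: 83 (grid has 84 open cells total)

Answer: Reachable cells: 83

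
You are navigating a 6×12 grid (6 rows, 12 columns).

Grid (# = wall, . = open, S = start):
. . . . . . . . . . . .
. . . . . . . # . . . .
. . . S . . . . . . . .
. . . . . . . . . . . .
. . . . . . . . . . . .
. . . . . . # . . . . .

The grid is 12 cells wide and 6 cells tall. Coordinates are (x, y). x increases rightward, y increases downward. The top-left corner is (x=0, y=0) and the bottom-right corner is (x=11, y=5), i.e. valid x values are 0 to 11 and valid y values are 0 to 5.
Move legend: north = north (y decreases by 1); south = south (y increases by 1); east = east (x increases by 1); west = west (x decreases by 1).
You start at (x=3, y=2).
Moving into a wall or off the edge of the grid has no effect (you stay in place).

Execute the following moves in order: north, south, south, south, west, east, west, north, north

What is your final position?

Answer: Final position: (x=2, y=2)

Derivation:
Start: (x=3, y=2)
  north (north): (x=3, y=2) -> (x=3, y=1)
  south (south): (x=3, y=1) -> (x=3, y=2)
  south (south): (x=3, y=2) -> (x=3, y=3)
  south (south): (x=3, y=3) -> (x=3, y=4)
  west (west): (x=3, y=4) -> (x=2, y=4)
  east (east): (x=2, y=4) -> (x=3, y=4)
  west (west): (x=3, y=4) -> (x=2, y=4)
  north (north): (x=2, y=4) -> (x=2, y=3)
  north (north): (x=2, y=3) -> (x=2, y=2)
Final: (x=2, y=2)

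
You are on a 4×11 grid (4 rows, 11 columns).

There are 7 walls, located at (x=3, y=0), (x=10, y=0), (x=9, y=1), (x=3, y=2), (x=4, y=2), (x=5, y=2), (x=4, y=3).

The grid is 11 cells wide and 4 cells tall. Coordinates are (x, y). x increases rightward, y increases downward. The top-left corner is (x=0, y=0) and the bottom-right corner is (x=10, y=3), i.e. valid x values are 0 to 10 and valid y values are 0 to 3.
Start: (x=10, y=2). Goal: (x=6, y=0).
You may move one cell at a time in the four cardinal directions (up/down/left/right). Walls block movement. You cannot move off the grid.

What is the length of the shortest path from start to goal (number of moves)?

Answer: Shortest path length: 6

Derivation:
BFS from (x=10, y=2) until reaching (x=6, y=0):
  Distance 0: (x=10, y=2)
  Distance 1: (x=10, y=1), (x=9, y=2), (x=10, y=3)
  Distance 2: (x=8, y=2), (x=9, y=3)
  Distance 3: (x=8, y=1), (x=7, y=2), (x=8, y=3)
  Distance 4: (x=8, y=0), (x=7, y=1), (x=6, y=2), (x=7, y=3)
  Distance 5: (x=7, y=0), (x=9, y=0), (x=6, y=1), (x=6, y=3)
  Distance 6: (x=6, y=0), (x=5, y=1), (x=5, y=3)  <- goal reached here
One shortest path (6 moves): (x=10, y=2) -> (x=9, y=2) -> (x=8, y=2) -> (x=7, y=2) -> (x=6, y=2) -> (x=6, y=1) -> (x=6, y=0)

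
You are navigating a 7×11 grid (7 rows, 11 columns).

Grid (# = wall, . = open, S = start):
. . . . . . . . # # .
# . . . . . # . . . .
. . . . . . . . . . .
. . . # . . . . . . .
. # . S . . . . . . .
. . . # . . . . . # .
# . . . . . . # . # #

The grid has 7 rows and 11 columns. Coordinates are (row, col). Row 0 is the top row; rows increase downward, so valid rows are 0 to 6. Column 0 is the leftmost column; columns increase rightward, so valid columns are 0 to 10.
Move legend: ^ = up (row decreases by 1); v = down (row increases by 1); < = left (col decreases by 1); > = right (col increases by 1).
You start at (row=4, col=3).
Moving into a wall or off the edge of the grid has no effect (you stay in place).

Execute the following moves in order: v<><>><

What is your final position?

Answer: Final position: (row=4, col=3)

Derivation:
Start: (row=4, col=3)
  v (down): blocked, stay at (row=4, col=3)
  < (left): (row=4, col=3) -> (row=4, col=2)
  > (right): (row=4, col=2) -> (row=4, col=3)
  < (left): (row=4, col=3) -> (row=4, col=2)
  > (right): (row=4, col=2) -> (row=4, col=3)
  > (right): (row=4, col=3) -> (row=4, col=4)
  < (left): (row=4, col=4) -> (row=4, col=3)
Final: (row=4, col=3)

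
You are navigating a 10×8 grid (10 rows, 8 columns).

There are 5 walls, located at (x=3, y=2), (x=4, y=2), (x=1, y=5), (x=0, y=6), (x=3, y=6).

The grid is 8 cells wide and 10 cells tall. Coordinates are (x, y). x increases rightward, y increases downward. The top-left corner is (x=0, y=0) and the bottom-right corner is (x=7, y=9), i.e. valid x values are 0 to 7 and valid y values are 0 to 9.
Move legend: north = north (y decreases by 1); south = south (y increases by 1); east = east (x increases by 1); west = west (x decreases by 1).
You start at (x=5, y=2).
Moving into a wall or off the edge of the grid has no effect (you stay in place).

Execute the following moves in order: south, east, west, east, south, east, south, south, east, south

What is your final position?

Answer: Final position: (x=7, y=7)

Derivation:
Start: (x=5, y=2)
  south (south): (x=5, y=2) -> (x=5, y=3)
  east (east): (x=5, y=3) -> (x=6, y=3)
  west (west): (x=6, y=3) -> (x=5, y=3)
  east (east): (x=5, y=3) -> (x=6, y=3)
  south (south): (x=6, y=3) -> (x=6, y=4)
  east (east): (x=6, y=4) -> (x=7, y=4)
  south (south): (x=7, y=4) -> (x=7, y=5)
  south (south): (x=7, y=5) -> (x=7, y=6)
  east (east): blocked, stay at (x=7, y=6)
  south (south): (x=7, y=6) -> (x=7, y=7)
Final: (x=7, y=7)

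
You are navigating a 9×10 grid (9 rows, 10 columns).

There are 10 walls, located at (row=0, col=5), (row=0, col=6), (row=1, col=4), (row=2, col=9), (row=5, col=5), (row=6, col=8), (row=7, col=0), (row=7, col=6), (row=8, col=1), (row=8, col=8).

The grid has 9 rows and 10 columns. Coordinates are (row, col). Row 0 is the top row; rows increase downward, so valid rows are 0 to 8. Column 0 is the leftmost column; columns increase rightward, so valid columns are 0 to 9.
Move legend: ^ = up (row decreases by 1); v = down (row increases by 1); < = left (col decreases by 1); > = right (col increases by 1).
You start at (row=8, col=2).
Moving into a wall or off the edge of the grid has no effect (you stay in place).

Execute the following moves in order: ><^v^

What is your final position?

Answer: Final position: (row=7, col=2)

Derivation:
Start: (row=8, col=2)
  > (right): (row=8, col=2) -> (row=8, col=3)
  < (left): (row=8, col=3) -> (row=8, col=2)
  ^ (up): (row=8, col=2) -> (row=7, col=2)
  v (down): (row=7, col=2) -> (row=8, col=2)
  ^ (up): (row=8, col=2) -> (row=7, col=2)
Final: (row=7, col=2)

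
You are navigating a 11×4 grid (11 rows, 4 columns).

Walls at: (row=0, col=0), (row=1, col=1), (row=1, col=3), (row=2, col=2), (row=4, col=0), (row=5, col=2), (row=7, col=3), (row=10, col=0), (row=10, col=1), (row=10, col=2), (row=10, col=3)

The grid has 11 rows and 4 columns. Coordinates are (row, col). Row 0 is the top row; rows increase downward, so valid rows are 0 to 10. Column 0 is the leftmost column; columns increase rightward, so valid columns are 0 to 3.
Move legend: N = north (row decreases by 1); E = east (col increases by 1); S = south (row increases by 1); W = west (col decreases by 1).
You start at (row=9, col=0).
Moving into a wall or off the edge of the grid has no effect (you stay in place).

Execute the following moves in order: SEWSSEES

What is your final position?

Start: (row=9, col=0)
  S (south): blocked, stay at (row=9, col=0)
  E (east): (row=9, col=0) -> (row=9, col=1)
  W (west): (row=9, col=1) -> (row=9, col=0)
  S (south): blocked, stay at (row=9, col=0)
  S (south): blocked, stay at (row=9, col=0)
  E (east): (row=9, col=0) -> (row=9, col=1)
  E (east): (row=9, col=1) -> (row=9, col=2)
  S (south): blocked, stay at (row=9, col=2)
Final: (row=9, col=2)

Answer: Final position: (row=9, col=2)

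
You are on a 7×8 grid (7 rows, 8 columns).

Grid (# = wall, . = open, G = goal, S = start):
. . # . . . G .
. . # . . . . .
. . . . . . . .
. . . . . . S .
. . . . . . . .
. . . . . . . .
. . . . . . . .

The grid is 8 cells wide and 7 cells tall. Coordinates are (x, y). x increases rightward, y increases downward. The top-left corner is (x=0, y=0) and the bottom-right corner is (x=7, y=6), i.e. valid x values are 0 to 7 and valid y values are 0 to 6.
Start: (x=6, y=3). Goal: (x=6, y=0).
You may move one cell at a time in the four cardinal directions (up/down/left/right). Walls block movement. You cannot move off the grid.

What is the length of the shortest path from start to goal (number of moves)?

Answer: Shortest path length: 3

Derivation:
BFS from (x=6, y=3) until reaching (x=6, y=0):
  Distance 0: (x=6, y=3)
  Distance 1: (x=6, y=2), (x=5, y=3), (x=7, y=3), (x=6, y=4)
  Distance 2: (x=6, y=1), (x=5, y=2), (x=7, y=2), (x=4, y=3), (x=5, y=4), (x=7, y=4), (x=6, y=5)
  Distance 3: (x=6, y=0), (x=5, y=1), (x=7, y=1), (x=4, y=2), (x=3, y=3), (x=4, y=4), (x=5, y=5), (x=7, y=5), (x=6, y=6)  <- goal reached here
One shortest path (3 moves): (x=6, y=3) -> (x=6, y=2) -> (x=6, y=1) -> (x=6, y=0)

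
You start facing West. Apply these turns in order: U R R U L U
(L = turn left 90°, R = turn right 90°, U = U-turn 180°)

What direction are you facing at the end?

Start: West
  U (U-turn (180°)) -> East
  R (right (90° clockwise)) -> South
  R (right (90° clockwise)) -> West
  U (U-turn (180°)) -> East
  L (left (90° counter-clockwise)) -> North
  U (U-turn (180°)) -> South
Final: South

Answer: Final heading: South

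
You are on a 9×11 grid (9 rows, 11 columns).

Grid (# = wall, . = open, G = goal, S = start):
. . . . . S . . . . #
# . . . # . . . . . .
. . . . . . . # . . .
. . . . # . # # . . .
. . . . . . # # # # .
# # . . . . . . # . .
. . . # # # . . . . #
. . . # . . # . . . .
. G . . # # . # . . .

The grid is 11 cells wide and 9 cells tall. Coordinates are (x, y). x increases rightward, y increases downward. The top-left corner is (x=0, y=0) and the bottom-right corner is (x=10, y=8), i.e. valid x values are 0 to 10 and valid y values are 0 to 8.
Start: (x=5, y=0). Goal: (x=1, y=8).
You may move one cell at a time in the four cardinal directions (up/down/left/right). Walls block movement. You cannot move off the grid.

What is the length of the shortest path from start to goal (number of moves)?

Answer: Shortest path length: 12

Derivation:
BFS from (x=5, y=0) until reaching (x=1, y=8):
  Distance 0: (x=5, y=0)
  Distance 1: (x=4, y=0), (x=6, y=0), (x=5, y=1)
  Distance 2: (x=3, y=0), (x=7, y=0), (x=6, y=1), (x=5, y=2)
  Distance 3: (x=2, y=0), (x=8, y=0), (x=3, y=1), (x=7, y=1), (x=4, y=2), (x=6, y=2), (x=5, y=3)
  Distance 4: (x=1, y=0), (x=9, y=0), (x=2, y=1), (x=8, y=1), (x=3, y=2), (x=5, y=4)
  Distance 5: (x=0, y=0), (x=1, y=1), (x=9, y=1), (x=2, y=2), (x=8, y=2), (x=3, y=3), (x=4, y=4), (x=5, y=5)
  Distance 6: (x=10, y=1), (x=1, y=2), (x=9, y=2), (x=2, y=3), (x=8, y=3), (x=3, y=4), (x=4, y=5), (x=6, y=5)
  Distance 7: (x=0, y=2), (x=10, y=2), (x=1, y=3), (x=9, y=3), (x=2, y=4), (x=3, y=5), (x=7, y=5), (x=6, y=6)
  Distance 8: (x=0, y=3), (x=10, y=3), (x=1, y=4), (x=2, y=5), (x=7, y=6)
  Distance 9: (x=0, y=4), (x=10, y=4), (x=2, y=6), (x=8, y=6), (x=7, y=7)
  Distance 10: (x=10, y=5), (x=1, y=6), (x=9, y=6), (x=2, y=7), (x=8, y=7)
  Distance 11: (x=9, y=5), (x=0, y=6), (x=1, y=7), (x=9, y=7), (x=2, y=8), (x=8, y=8)
  Distance 12: (x=0, y=7), (x=10, y=7), (x=1, y=8), (x=3, y=8), (x=9, y=8)  <- goal reached here
One shortest path (12 moves): (x=5, y=0) -> (x=4, y=0) -> (x=3, y=0) -> (x=2, y=0) -> (x=2, y=1) -> (x=2, y=2) -> (x=2, y=3) -> (x=2, y=4) -> (x=2, y=5) -> (x=2, y=6) -> (x=1, y=6) -> (x=1, y=7) -> (x=1, y=8)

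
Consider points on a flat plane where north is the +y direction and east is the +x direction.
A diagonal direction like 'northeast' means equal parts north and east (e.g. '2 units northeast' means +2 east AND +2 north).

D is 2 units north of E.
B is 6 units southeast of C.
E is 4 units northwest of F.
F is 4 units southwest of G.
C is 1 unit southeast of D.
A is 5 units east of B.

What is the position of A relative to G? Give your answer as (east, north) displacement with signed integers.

Answer: A is at (east=4, north=-5) relative to G.

Derivation:
Place G at the origin (east=0, north=0).
  F is 4 units southwest of G: delta (east=-4, north=-4); F at (east=-4, north=-4).
  E is 4 units northwest of F: delta (east=-4, north=+4); E at (east=-8, north=0).
  D is 2 units north of E: delta (east=+0, north=+2); D at (east=-8, north=2).
  C is 1 unit southeast of D: delta (east=+1, north=-1); C at (east=-7, north=1).
  B is 6 units southeast of C: delta (east=+6, north=-6); B at (east=-1, north=-5).
  A is 5 units east of B: delta (east=+5, north=+0); A at (east=4, north=-5).
Therefore A relative to G: (east=4, north=-5).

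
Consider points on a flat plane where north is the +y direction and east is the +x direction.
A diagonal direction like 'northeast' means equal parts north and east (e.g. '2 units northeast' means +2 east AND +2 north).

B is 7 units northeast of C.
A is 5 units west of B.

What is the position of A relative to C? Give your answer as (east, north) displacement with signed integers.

Answer: A is at (east=2, north=7) relative to C.

Derivation:
Place C at the origin (east=0, north=0).
  B is 7 units northeast of C: delta (east=+7, north=+7); B at (east=7, north=7).
  A is 5 units west of B: delta (east=-5, north=+0); A at (east=2, north=7).
Therefore A relative to C: (east=2, north=7).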